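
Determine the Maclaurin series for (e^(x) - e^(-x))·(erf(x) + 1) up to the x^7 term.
x^7/2520 + 19·x^6/(90·√(π)) + x^5/60 - 2·x^4/(3·√(π)) + x^3/3 + 4·x^2/√(π) + 2·x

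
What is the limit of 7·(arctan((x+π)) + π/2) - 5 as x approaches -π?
Direct substitution at x = -π gives -5 + 7·π/2.

Final answer: -5 + 7·π/2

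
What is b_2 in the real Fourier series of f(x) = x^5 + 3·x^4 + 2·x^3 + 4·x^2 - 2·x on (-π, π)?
b_2 = (1/π) ∫_{-π}^{π} f(x)·sin(2x) dx.
Evaluate the integral (use parity and integration by parts as needed): b_2 = -π^4 - 5/2 + 3·π^2.

Final answer: -π^4 - 5/2 + 3·π^2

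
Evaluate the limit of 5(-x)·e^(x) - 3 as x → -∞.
The product is a 0·∞ indeterminate form at x → -∞.
Rewrite the product as 5(-x) / e^(-x) (an ∞/∞ form) and apply L'Hôpital, or use the standard hierarchy e^(|x|) ≫ |(-x)| as x → -∞.
The indeterminate product → 0, so the limit = -3.

Final answer: -3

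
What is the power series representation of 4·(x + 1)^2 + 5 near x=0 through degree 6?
4·x^2 + 8·x + 9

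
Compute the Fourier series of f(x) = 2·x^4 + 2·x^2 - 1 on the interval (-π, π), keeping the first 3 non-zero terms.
(88 - 16·π^2)·cos(x) + (-4 + 4·π^2)·cos(2·x) - 1 + 2·π^2/3 + 2·π^4/5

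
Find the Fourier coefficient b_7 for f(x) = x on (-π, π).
b_7 = (1/π) ∫_{-π}^{π} f(x)·sin(7x) dx.
Evaluate the integral (use parity and integration by parts as needed): b_7 = 2/7.

Final answer: 2/7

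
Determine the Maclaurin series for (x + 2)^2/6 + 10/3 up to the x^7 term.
x^2/6 + 2·x/3 + 4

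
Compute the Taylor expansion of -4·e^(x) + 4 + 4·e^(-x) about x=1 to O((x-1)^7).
(-4·e^(2) + 4 + 4·e)·e^(-1) + (-4·e^(2) - 4)·e^(-1)·(x - 1) + (2 - 2·e^(2))·e^(-1)·(x - 1)^2 + (-2·e^(2) - 2)·e^(-1)·(x - 1)^3/3 + (1 - e^(2))·e^(-1)·(x - 1)^4/6 + (-e^(2) - 1)·e^(-1)·(x - 1)^5/30 + (1 - e^(2))·e^(-1)·(x - 1)^6/180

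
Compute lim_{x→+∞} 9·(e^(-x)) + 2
Evaluate the dominant behaviour as x → +∞; each term tends to a finite value or vanishes.
Limit = 2.

Final answer: 2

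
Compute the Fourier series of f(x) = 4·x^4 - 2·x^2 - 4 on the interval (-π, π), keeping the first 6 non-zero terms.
(200 - 32·π^2)·cos(x) + (-14 + 8·π^2)·cos(2·x) + (88/27 - 32·π^2/9)·cos(3·x) + (-5/4 + 2·π^2)·cos(4·x) + (392/625 - 32·π^2/25)·cos(5·x) - 2·π^2/3 - 4 + 4·π^4/5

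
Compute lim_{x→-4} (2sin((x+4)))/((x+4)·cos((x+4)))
Both numerator and denominator → 0 as x → -4; this is a 0/0 indeterminate form.
Expand each to leading order near x = -4: numerator ~ 2·(x + 4), denominator ~ (x + 4).
The limit of the ratio is 2.

Final answer: 2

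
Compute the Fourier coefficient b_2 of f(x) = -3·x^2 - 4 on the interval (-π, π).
b_2 = (1/π) ∫_{-π}^{π} f(x)·sin(2x) dx.
Evaluate the integral (use parity and integration by parts as needed): b_2 = 0.

Final answer: 0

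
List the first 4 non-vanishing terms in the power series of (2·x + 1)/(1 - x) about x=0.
3·x^3 + 3·x^2 + 3·x + 1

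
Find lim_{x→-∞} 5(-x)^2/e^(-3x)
This is an ∞/∞ indeterminate form as x → -∞.
Compare growth rates of the dominant terms (exponentials ≫ polynomials ≫ logarithms), or apply L'Hôpital's rule; the quotient → 0.
Limit = 0.

Final answer: 0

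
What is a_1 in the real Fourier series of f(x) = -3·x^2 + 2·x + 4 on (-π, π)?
a_1 = (1/π) ∫_{-π}^{π} f(x)·cos(1x) dx.
Evaluate the integral (use parity and integration by parts as needed): a_1 = 12.

Final answer: 12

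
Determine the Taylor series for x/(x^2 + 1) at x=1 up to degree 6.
1/2 - (x - 1)^2/4 + (x - 1)^3/4 - (x - 1)^4/8 + (x - 1)^6/16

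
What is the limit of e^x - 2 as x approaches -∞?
Evaluate the dominant behaviour as x → -∞; each term tends to a finite value or vanishes.
Limit = -2.

Final answer: -2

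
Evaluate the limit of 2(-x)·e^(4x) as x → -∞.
This is a 0·∞ indeterminate form at x → -∞.
Rewrite the product as 2(-x) / e^(-4x) (an ∞/∞ form) and apply L'Hôpital, or use the standard hierarchy e^(4|x|) ≫ |(-x)| as x → -∞.
The indeterminate product → 0, so the limit = 0.

Final answer: 0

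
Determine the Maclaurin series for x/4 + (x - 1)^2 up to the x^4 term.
x^2 - 7·x/4 + 1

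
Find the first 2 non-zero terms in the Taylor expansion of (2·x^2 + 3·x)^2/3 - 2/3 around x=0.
3·x^2 - 2/3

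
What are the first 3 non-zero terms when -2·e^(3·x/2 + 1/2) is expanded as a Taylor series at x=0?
-9·x^2·e^(1/2)/4 - 3·x·e^(1/2) - 2·e^(1/2)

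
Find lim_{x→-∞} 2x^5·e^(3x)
This is a 0·∞ indeterminate form at x → -∞.
Rewrite the product as 2x^5 / e^(-3x) (an ∞/∞ form) and apply L'Hôpital, or use the standard hierarchy e^(3|x|) ≫ |x^5| as x → -∞.
The indeterminate product → 0, so the limit = 0.

Final answer: 0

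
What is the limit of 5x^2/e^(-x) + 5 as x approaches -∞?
The quotient is an ∞/∞ indeterminate form as x → -∞.
Compare growth rates of the dominant terms (exponentials ≫ polynomials ≫ logarithms), or apply L'Hôpital's rule; the quotient → 0.
Adding the constant: 0 + 5 = 5. Limit = 5.

Final answer: 5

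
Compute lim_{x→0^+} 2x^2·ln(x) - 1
The product is a 0·∞ indeterminate form at x → 0⁺.
Rewrite the product as 2·ln(x) / x^(-2) and apply L'Hôpital, or use the standard hierarchy x^(-2) ≫ |ln x| as x → 0⁺.
The indeterminate product → 0, so the limit = -1.

Final answer: -1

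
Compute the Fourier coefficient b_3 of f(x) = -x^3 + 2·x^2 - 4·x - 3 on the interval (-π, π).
b_3 = (1/π) ∫_{-π}^{π} f(x)·sin(3x) dx.
Evaluate the integral (use parity and integration by parts as needed): b_3 = -2·π^2/3 - 20/9.

Final answer: -2·π^2/3 - 20/9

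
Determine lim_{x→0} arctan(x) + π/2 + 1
Direct substitution at x = 0 gives 1 + π/2.

Final answer: 1 + π/2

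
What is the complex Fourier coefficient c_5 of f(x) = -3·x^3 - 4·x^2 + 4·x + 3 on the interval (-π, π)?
Compute the real Fourier coefficients first: a_5 = 16/25, b_5 = 236/125 - 6·π^2/5.
Then c_5 = (a_5 − i·b_5)/2 = 8/25 - 118·i/125 + 3·i·π^2/5.

Final answer: 8/25 - 118·i/125 + 3·i·π^2/5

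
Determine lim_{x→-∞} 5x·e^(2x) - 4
The product is a 0·∞ indeterminate form at x → -∞.
Rewrite the product as 5x / e^(-2x) (an ∞/∞ form) and apply L'Hôpital, or use the standard hierarchy e^(2|x|) ≫ |x| as x → -∞.
The indeterminate product → 0, so the limit = -4.

Final answer: -4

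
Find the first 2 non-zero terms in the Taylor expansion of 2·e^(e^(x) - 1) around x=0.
2·x + 2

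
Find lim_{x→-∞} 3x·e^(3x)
This is a 0·∞ indeterminate form at x → -∞.
Rewrite the product as 3x / e^(-3x) (an ∞/∞ form) and apply L'Hôpital, or use the standard hierarchy e^(3|x|) ≫ |x| as x → -∞.
The indeterminate product → 0, so the limit = 0.

Final answer: 0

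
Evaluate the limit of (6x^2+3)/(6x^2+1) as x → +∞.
This is an ∞/∞ indeterminate form as x → +∞.
Divide numerator and denominator by x^2 and let the lower-order terms vanish; the leading terms give 6/6 = 1.
Limit = 1.

Final answer: 1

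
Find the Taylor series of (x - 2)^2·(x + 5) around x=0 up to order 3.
x^3 + x^2 - 16·x + 20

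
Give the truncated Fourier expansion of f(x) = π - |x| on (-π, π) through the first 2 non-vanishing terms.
4·cos(x)/π + π/2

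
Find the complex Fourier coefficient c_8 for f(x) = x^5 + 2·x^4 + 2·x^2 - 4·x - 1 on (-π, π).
Compute the real Fourier coefficients first: a_8 = 13/128 + π^2/4, b_8 = -π^4/4 + 5·π^2/64 + 2033/2048.
Then c_8 = (a_8 − i·b_8)/2 = 13/256 + π^2/8 - 2033·i/4096 - 5·i·π^2/128 + i·π^4/8.

Final answer: 13/256 + π^2/8 - 2033·i/4096 - 5·i·π^2/128 + i·π^4/8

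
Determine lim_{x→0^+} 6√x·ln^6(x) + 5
The product is a 0·∞ indeterminate form at x → 0⁺.
Rewrite the product as 6·ln^6(x) / x^(-1/2) and apply L'Hôpital, or use the standard hierarchy x^(-1/2) ≫ |ln x|^6 as x → 0⁺.
The indeterminate product → 0, so the limit = 5.

Final answer: 5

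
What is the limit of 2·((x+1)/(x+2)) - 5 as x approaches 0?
Direct substitution at x = 0 gives -4.

Final answer: -4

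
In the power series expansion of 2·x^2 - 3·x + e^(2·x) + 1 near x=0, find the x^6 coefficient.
Expand to order 6: 2·x^2 - 3·x + e^(2·x) + 1 = 4·x^6/45 + 4·x^5/15 + 2·x^4/3 + 4·x^3/3 + 4·x^2 - x + 2 + O(x^7).
The coefficient of x^6 is 4/45.

Final answer: 4/45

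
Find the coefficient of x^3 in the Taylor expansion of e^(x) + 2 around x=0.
Expand to order 3: e^(x) + 2 = x^3/6 + x^2/2 + x + 3 + O(x^4).
The coefficient of x^3 is 1/6.

Final answer: 1/6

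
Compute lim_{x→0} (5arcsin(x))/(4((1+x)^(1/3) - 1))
Both numerator and denominator → 0 as x → 0; this is a 0/0 indeterminate form.
Expand each to leading order near x = 0: numerator ~ 5·x, denominator ~ 4·x/3.
The limit of the ratio is 15/4.

Final answer: 15/4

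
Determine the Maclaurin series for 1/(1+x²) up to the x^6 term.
-x^6 + x^4 - x^2 + 1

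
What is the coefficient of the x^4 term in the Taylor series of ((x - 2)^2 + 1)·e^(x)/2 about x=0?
Expand to order 4: ((x - 2)^2 + 1)·e^(x)/2 = x^4/48 - x^3/12 - x^2/4 + x/2 + 5/2 + O(x^5).
The coefficient of x^4 is 1/48.

Final answer: 1/48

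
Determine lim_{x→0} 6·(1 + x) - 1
Direct substitution at x = 0 gives 5.

Final answer: 5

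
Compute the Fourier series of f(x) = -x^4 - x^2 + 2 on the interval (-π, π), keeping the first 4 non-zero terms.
(-44 + 8·π^2)·cos(x) + (2 - 2·π^2)·cos(2·x) + (-4/27 + 8·π^2/9)·cos(3·x) - π^4/5 - π^2/3 + 2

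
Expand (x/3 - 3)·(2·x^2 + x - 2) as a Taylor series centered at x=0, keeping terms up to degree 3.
2·x^3/3 - 17·x^2/3 - 11·x/3 + 6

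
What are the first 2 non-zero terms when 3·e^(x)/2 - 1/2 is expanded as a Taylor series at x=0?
3·x/2 + 1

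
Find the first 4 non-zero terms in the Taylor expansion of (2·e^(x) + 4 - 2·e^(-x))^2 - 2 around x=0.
16·x^3/3 + 16·x^2 + 32·x + 14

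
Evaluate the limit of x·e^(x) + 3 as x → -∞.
The product is a 0·∞ indeterminate form at x → -∞.
Rewrite the product as x / e^(-x) (an ∞/∞ form) and apply L'Hôpital, or use the standard hierarchy e^(|x|) ≫ |x| as x → -∞.
The indeterminate product → 0, so the limit = 3.

Final answer: 3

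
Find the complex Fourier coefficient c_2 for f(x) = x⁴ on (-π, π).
Compute the real Fourier coefficients first: a_2 = -3 + 2·π^2, b_2 = 0.
Then c_2 = (a_2 − i·b_2)/2 = -3/2 + π^2.

Final answer: -3/2 + π^2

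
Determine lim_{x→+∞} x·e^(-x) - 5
Evaluate the dominant behaviour as x → +∞; each term tends to a finite value or vanishes.
Limit = -5.

Final answer: -5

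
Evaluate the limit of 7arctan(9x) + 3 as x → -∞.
Evaluate the dominant behaviour as x → -∞; each term tends to a finite value or vanishes.
Limit = 3 - 7·π/2.

Final answer: 3 - 7·π/2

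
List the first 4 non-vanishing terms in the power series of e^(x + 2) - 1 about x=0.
x^3·e^(2)/6 + x^2·e^(2)/2 + x·e^(2) - 1 + e^(2)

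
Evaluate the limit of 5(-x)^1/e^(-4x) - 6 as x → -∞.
The quotient is an ∞/∞ indeterminate form as x → -∞.
Compare growth rates of the dominant terms (exponentials ≫ polynomials ≫ logarithms), or apply L'Hôpital's rule; the quotient → 0.
Adding the constant: 0 - 6 = -6. Limit = -6.

Final answer: -6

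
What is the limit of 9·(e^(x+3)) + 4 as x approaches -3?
Direct substitution at x = -3 gives 13.

Final answer: 13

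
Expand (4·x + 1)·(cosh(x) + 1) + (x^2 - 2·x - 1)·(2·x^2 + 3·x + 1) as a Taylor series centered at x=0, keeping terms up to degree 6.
x^6/720 + x^5/6 + 49·x^4/24 + x^3 - 13·x^2/2 + 3·x + 1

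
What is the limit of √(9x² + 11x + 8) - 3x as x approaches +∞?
As x → +∞: multiply by the conjugate to get (11x+8)/(√(9x²+11x+8)+3x); the denominator ~ 6x, so the limit is 11/6.
Limit = 11/6.

Final answer: 11/6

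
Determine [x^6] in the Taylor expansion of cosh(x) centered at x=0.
Expand to order 6: cosh(x) = x^6/720 + x^4/24 + x^2/2 + 1 + O(x^7).
The coefficient of x^6 is 1/720.

Final answer: 1/720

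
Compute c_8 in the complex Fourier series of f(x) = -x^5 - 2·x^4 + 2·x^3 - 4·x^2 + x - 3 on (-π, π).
Compute the real Fourier coefficients first: a_8 = -π^2/4 - 29/128, b_8 = -37·π^2/64 - 401/2048 + π^4/4.
Then c_8 = (a_8 − i·b_8)/2 = -π^2/8 - 29/256 - i·π^4/8 + 401·i/4096 + 37·i·π^2/128.

Final answer: -π^2/8 - 29/256 - i·π^4/8 + 401·i/4096 + 37·i·π^2/128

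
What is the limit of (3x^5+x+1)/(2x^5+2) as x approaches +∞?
This is an ∞/∞ indeterminate form as x → +∞.
Divide numerator and denominator by x^5 and let the lower-order terms vanish; the leading terms give 3/2.
Limit = 3/2.

Final answer: 3/2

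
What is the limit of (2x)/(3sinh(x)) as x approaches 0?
Both numerator and denominator → 0 as x → 0; this is a 0/0 indeterminate form.
Expand each to leading order near x = 0: numerator ~ 2·x, denominator ~ 3·x.
The limit of the ratio is 2/3.

Final answer: 2/3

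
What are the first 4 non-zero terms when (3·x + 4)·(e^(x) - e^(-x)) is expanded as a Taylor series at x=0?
x^4 + 4·x^3/3 + 6·x^2 + 8·x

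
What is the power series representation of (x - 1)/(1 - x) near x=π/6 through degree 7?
-1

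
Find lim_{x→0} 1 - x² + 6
Direct substitution at x = 0 gives 7.

Final answer: 7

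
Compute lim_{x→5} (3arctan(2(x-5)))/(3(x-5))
Both numerator and denominator → 0 as x → 5; this is a 0/0 indeterminate form.
Expand each to leading order near x = 5: numerator ~ 6·(x - 5), denominator ~ 3·(x - 5).
The limit of the ratio is 2.

Final answer: 2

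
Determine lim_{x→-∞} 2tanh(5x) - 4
Evaluate the dominant behaviour as x → -∞; each term tends to a finite value or vanishes.
Limit = -6.

Final answer: -6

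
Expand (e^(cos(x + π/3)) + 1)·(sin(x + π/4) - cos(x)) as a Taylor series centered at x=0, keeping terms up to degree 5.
x^5·(-77·√(6)·e^(1/2)/1536 - 299·√(2)·e^(1/2)/3840 + √(2)/240 + 77·√(3)·e^(1/2)/768) + x^4·(-21·√(2)·e^(1/2)/256 - 1/24 + √(2)/48 + 21·e^(1/2)/128 + 11·√(6)·e^(1/2)/96) + x^3·(-19·√(3)·e^(1/2)/48 - √(2)/12 - √(2)·e^(1/2)/48 + 19·√(6)·e^(1/2)/96) + x^2·(-√(6)·e^(1/2)/4 - 3·√(2)·e^(1/2)/16 - √(2)/4 + 1/2 + 3·e^(1/2)/8) + x·(-√(6)·e^(1/2)/4 + √(2)/2 + √(2)·e^(1/2)/2 + √(3)·e^(1/2)/2) - e^(1/2) - 1 + √(2)/2 + √(2)·e^(1/2)/2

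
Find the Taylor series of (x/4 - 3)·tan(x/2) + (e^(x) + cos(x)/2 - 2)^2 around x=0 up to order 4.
11·x^4/32 + 5·x^3/24 + 7·x^2/8 - 5·x/2 + 1/4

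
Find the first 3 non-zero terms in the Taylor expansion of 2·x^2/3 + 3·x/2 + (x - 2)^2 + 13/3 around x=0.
5·x^2/3 - 5·x/2 + 25/3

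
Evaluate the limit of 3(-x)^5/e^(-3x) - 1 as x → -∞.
The quotient is an ∞/∞ indeterminate form as x → -∞.
Compare growth rates of the dominant terms (exponentials ≫ polynomials ≫ logarithms), or apply L'Hôpital's rule; the quotient → 0.
Adding the constant: 0 - 1 = -1. Limit = -1.

Final answer: -1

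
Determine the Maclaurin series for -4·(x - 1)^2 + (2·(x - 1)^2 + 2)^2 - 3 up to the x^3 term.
-16·x^3 + 28·x^2 - 24·x + 9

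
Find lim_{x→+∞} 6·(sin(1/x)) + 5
Evaluate the dominant behaviour as x → +∞; each term tends to a finite value or vanishes.
Limit = 5.

Final answer: 5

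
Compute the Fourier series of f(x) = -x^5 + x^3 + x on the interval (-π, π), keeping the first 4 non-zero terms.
(-250 - 2·π^4 + 42·π^2)·sin(x) + (-6·π^2 + 8 + π^4)·sin(2·x) + (-2·π^4/3 - 62/81 + 58·π^2/27)·sin(3·x) + (-9·π^2/8 - 5/64 + π^4/2)·sin(4·x)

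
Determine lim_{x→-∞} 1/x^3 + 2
Evaluate the dominant behaviour as x → -∞; each term tends to a finite value or vanishes.
Limit = 2.

Final answer: 2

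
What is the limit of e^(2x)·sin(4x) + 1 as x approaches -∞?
Evaluate the dominant behaviour as x → -∞; each term tends to a finite value or vanishes.
Limit = 1.

Final answer: 1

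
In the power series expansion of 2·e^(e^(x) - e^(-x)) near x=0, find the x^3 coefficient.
Expand to order 3: 2·e^(e^(x) - e^(-x)) = 10·x^3/3 + 4·x^2 + 4·x + 2 + O(x^4).
The coefficient of x^3 is 10/3.

Final answer: 10/3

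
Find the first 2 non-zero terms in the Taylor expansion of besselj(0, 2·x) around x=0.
1 - x^2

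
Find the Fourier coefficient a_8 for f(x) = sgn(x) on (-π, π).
a_8 = (1/π) ∫_{-π}^{π} f(x)·cos(8x) dx.
Evaluate the integral (use parity and integration by parts as needed): a_8 = 0.

Final answer: 0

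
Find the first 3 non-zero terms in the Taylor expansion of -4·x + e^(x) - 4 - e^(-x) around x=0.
x^3/3 - 2·x - 4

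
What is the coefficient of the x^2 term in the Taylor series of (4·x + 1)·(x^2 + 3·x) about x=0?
Expand to order 2: (4·x + 1)·(x^2 + 3·x) = 13·x^2 + 3·x + O(x^3).
The coefficient of x^2 is 13.

Final answer: 13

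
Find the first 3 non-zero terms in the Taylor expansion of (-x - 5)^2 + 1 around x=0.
x^2 + 10·x + 26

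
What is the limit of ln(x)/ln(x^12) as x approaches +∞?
This is an ∞/∞ indeterminate form as x → +∞.
Write ln(x^12) = 12·ln(x), reducing the quotient to 1/12.
Limit = 1/12.

Final answer: 1/12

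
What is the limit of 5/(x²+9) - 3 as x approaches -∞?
Evaluate the dominant behaviour as x → -∞; each term tends to a finite value or vanishes.
Limit = -3.

Final answer: -3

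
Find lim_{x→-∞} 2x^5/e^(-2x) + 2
The quotient is an ∞/∞ indeterminate form as x → -∞.
Compare growth rates of the dominant terms (exponentials ≫ polynomials ≫ logarithms), or apply L'Hôpital's rule; the quotient → 0.
Adding the constant: 0 + 2 = 2. Limit = 2.

Final answer: 2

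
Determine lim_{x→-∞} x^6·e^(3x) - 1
The product is a 0·∞ indeterminate form at x → -∞.
Rewrite the product as x^6 / e^(-3x) (an ∞/∞ form) and apply L'Hôpital, or use the standard hierarchy e^(3|x|) ≫ |x^6| as x → -∞.
The indeterminate product → 0, so the limit = -1.

Final answer: -1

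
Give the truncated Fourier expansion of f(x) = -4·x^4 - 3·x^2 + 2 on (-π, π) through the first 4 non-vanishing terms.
(-180 + 32·π^2)·cos(x) + (9 - 8·π^2)·cos(2·x) + (-28/27 + 32·π^2/9)·cos(3·x) - 4·π^4/5 - π^2 + 2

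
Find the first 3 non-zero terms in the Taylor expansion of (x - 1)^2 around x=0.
x^2 - 2·x + 1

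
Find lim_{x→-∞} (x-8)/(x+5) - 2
Evaluate the dominant behaviour as x → -∞; each term tends to a finite value or vanishes.
Limit = -1.

Final answer: -1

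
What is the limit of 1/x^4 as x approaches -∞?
Evaluate the dominant behaviour as x → -∞; each term tends to a finite value or vanishes.
Limit = 0.

Final answer: 0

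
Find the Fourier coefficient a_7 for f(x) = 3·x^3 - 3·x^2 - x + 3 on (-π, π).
a_7 = (1/π) ∫_{-π}^{π} f(x)·cos(7x) dx.
Evaluate the integral (use parity and integration by parts as needed): a_7 = 12/49.

Final answer: 12/49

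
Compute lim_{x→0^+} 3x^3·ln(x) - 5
The product is a 0·∞ indeterminate form at x → 0⁺.
Rewrite the product as 3·ln(x) / x^(-3) and apply L'Hôpital, or use the standard hierarchy x^(-3) ≫ |ln x| as x → 0⁺.
The indeterminate product → 0, so the limit = -5.

Final answer: -5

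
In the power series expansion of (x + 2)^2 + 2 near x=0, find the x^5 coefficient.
Expand to order 5: (x + 2)^2 + 2 = x^2 + 4·x + 6 + O(x^6).
The coefficient of x^5 is 0.

Final answer: 0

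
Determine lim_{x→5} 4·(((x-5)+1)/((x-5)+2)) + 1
Direct substitution at x = 5 gives 3.

Final answer: 3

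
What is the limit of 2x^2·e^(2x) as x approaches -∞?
This is a 0·∞ indeterminate form at x → -∞.
Rewrite the product as 2x^2 / e^(-2x) (an ∞/∞ form) and apply L'Hôpital, or use the standard hierarchy e^(2|x|) ≫ |x^2| as x → -∞.
The indeterminate product → 0, so the limit = 0.

Final answer: 0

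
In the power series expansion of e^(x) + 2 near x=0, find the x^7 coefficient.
Expand to order 7: e^(x) + 2 = x^7/5040 + x^6/720 + x^5/120 + x^4/24 + x^3/6 + x^2/2 + x + 3 + O(x^8).
The coefficient of x^7 is 1/5040.

Final answer: 1/5040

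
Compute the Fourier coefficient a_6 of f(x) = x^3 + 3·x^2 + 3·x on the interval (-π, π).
a_6 = (1/π) ∫_{-π}^{π} f(x)·cos(6x) dx.
Evaluate the integral (use parity and integration by parts as needed): a_6 = 1/3.

Final answer: 1/3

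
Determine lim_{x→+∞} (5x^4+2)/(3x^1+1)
This is an ∞/∞ indeterminate form as x → +∞.
Divide numerator and denominator by x^4 and let the lower-order terms vanish; the numerator's degree 4 exceeds the denominator's degree 1, so the quotient diverges.
Limit = ∞.

Final answer: ∞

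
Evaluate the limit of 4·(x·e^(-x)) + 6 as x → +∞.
Evaluate the dominant behaviour as x → +∞; each term tends to a finite value or vanishes.
Limit = 6.

Final answer: 6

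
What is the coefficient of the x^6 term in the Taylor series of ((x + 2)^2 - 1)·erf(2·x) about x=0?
Expand to order 6: ((x + 2)^2 - 1)·erf(2·x) = 128·x^6/(5·√(π)) + 208·x^5/(15·√(π)) - 64·x^4/(3·√(π)) - 12·x^3/√(π) + 16·x^2/√(π) + 12·x/√(π) + O(x^7).
The coefficient of x^6 is 128/(5·√(π)).

Final answer: 128/(5·√(π))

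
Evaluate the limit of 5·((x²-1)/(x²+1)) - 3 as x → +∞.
Evaluate the dominant behaviour as x → +∞; each term tends to a finite value or vanishes.
Limit = 2.

Final answer: 2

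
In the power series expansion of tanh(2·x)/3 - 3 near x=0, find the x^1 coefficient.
Expand to order 1: tanh(2·x)/3 - 3 = 2·x/3 - 3 + O(x^2).
The coefficient of x^1 is 2/3.

Final answer: 2/3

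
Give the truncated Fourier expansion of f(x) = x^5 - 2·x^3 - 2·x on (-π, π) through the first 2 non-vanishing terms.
(-44·π^2 + 2·π^4 + 260)·sin(x) + (-π^4 - 17/2 + 7·π^2)·sin(2·x)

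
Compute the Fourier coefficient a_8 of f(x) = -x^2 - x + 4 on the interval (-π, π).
a_8 = (1/π) ∫_{-π}^{π} f(x)·cos(8x) dx.
Evaluate the integral (use parity and integration by parts as needed): a_8 = -1/16.

Final answer: -1/16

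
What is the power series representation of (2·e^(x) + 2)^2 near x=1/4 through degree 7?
4 + 4·e^(1/2) + 8·e^(1/4) + (8·e^(1/4) + 8·e^(1/2))·(x - 1/4) + (4·e^(1/4) + 8·e^(5/4) + 20·e^(1/2) + 28·e + 36·e^(3/4))·(x - 1/4)^2/(1 + e^(3/4) + 3·e^(1/4) + 3·e^(1/2)) + (4·e^(1/4) + 28·e^(1/2) + 16·e^(5/4) + 60·e^(3/4) + 52·e)·(x - 1/4)^3/(3 + 3·e^(3/4) + 9·e^(1/4) + 9·e^(1/2)) + (e^(1/4) + 11·e^(1/2) + 8·e^(5/4) + 27·e^(3/4) + 25·e)·(x - 1/4)^4/(3 + 3·e^(3/4) + 9·e^(1/4) + 9·e^(1/2)) + (e^(1/4) + 19·e^(1/2) + 16·e^(5/4) + 51·e^(3/4) + 49·e)·(x - 1/4)^5/(15 + 15·e^(3/4) + 45·e^(1/4) + 45·e^(1/2)) + (e^(1/4) + 35·e^(1/2) + 32·e^(5/4) + 99·e^(3/4) + 97·e)·(x - 1/4)^6/(90 + 90·e^(3/4) + 270·e^(1/4) + 270·e^(1/2)) + (e^(1/4) + 67·e^(1/2) + 64·e^(5/4) + 195·e^(3/4) + 193·e)·(x - 1/4)^7/(630 + 630·e^(3/4) + 1890·e^(1/4) + 1890·e^(1/2))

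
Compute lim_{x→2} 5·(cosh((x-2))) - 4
Direct substitution at x = 2 gives 1.

Final answer: 1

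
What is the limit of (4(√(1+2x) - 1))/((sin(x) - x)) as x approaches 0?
Both numerator and denominator → 0 as x → 0; this is a 0/0 indeterminate form.
Expand each to leading order near x = 0: numerator ~ 4·x, denominator ~ -x^3/6.
The limit of the ratio is -∞.

Final answer: -∞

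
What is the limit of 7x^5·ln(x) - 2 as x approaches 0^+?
The product is a 0·∞ indeterminate form at x → 0⁺.
Rewrite the product as 7·ln(x) / x^(-5) and apply L'Hôpital, or use the standard hierarchy x^(-5) ≫ |ln x| as x → 0⁺.
The indeterminate product → 0, so the limit = -2.

Final answer: -2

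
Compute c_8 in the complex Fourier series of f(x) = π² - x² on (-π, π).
Compute the real Fourier coefficients first: a_8 = -1/16, b_8 = 0.
Then c_8 = (a_8 − i·b_8)/2 = -1/32.

Final answer: -1/32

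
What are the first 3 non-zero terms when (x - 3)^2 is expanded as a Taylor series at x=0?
x^2 - 6·x + 9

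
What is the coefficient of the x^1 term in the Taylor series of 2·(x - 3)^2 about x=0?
Expand to order 1: 2·(x - 3)^2 = 18 - 12·x + O(x^2).
The coefficient of x^1 is -12.

Final answer: -12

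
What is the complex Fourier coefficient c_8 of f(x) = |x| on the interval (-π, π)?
Compute the real Fourier coefficients first: a_8 = 0, b_8 = 0.
Then c_8 = (a_8 − i·b_8)/2 = 0.

Final answer: 0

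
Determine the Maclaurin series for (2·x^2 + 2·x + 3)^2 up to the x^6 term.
4·x^4 + 8·x^3 + 16·x^2 + 12·x + 9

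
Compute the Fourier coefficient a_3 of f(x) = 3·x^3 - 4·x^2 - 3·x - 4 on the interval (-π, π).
a_3 = (1/π) ∫_{-π}^{π} f(x)·cos(3x) dx.
Evaluate the integral (use parity and integration by parts as needed): a_3 = 16/9.

Final answer: 16/9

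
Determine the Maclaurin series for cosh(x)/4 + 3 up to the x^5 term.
x^4/96 + x^2/8 + 13/4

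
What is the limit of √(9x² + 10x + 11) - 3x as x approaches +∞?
As x → +∞: multiply by the conjugate to get (10x+11)/(√(9x²+10x+11)+3x); the denominator ~ 6x, so the limit is 10/6 = 5/3.
Limit = 5/3.

Final answer: 5/3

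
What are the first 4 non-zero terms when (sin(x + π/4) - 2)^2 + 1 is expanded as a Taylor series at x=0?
x^3·(-2 + √(2)/2)^2·(-1/(2·(-2 + √(2)/2)^2) - √(2)/(6·(-2 + √(2)/2))) + x^2·(-2 + √(2)/2)^2·(1/(2·(-2 + √(2)/2)^2) - √(2)/(2·(-2 + √(2)/2))) + √(2)·x·(-2 + √(2)/2) + 1 + (-2 + √(2)/2)^2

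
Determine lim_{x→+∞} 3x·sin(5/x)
As x → +∞: let u = 5/x → 0⁺; then 3·x·sin(5/x) = 3·5·sin(u)/u → 3·5·1 = 15.
Limit = 15.

Final answer: 15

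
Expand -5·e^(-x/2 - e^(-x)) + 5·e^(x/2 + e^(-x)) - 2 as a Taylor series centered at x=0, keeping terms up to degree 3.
x^3·(-35·e/16 + 5·e^(-1)/16) + x^2·(15·e^(-1)/8 + 25·e/8) + x·(-5·e/2 - 5·e^(-1)/2) - 2 - 5·e^(-1) + 5·e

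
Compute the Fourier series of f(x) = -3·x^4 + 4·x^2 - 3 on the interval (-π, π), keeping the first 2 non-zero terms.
(-160 + 24·π^2)·cos(x) - 3·π^4/5 - 3 + 4·π^2/3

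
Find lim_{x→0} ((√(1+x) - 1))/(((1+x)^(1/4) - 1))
Both numerator and denominator → 0 as x → 0; this is a 0/0 indeterminate form.
Expand each to leading order near x = 0: numerator ~ x/2, denominator ~ x/4.
The limit of the ratio is 2.

Final answer: 2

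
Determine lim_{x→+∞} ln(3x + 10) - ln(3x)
This is an ∞ − ∞ indeterminate form.
Combine the logarithms: ln(3x+10) − ln(3x) = ln((3x+10)/(3x)) = ln(1 + 10/(3x)) → ln(1) = 0.
Limit = 0.

Final answer: 0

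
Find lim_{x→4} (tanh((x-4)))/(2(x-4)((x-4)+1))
Both numerator and denominator → 0 as x → 4; this is a 0/0 indeterminate form.
Expand each to leading order near x = 4: numerator ~ (x - 4), denominator ~ 2·(x - 4).
The limit of the ratio is 1/2.

Final answer: 1/2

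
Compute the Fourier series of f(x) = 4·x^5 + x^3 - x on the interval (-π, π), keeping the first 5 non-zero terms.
(-158·π^2 + 8·π^4 + 946)·sin(x) + (-4·π^4 - 55/2 + 19·π^2)·sin(2·x) + (-142·π^2/27 + 230/81 + 8·π^4/3)·sin(3·x) + (-2·π^4 - 1/4 + 2·π^2)·sin(4·x) + (-22·π^2/25 - 118/625 + 8·π^4/5)·sin(5·x)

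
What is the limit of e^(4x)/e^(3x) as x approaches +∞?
This is an ∞/∞ indeterminate form as x → +∞.
Rewrite e^(4x)/e^(3x) = e^((4−3)x) = e^(x); the exponent coefficient is 1 > 0 so e^(x) → ∞.
Limit = ∞.

Final answer: ∞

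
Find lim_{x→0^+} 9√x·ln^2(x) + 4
The product is a 0·∞ indeterminate form at x → 0⁺.
Rewrite the product as 9·ln^2(x) / x^(-1/2) and apply L'Hôpital, or use the standard hierarchy x^(-1/2) ≫ |ln x|^2 as x → 0⁺.
The indeterminate product → 0, so the limit = 4.

Final answer: 4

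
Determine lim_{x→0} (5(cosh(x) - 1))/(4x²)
Both numerator and denominator → 0 as x → 0; this is a 0/0 indeterminate form.
Expand each to leading order near x = 0: numerator ~ 5·x^2/2, denominator ~ 4·x^2.
The limit of the ratio is 5/8.

Final answer: 5/8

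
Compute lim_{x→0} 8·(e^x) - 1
Direct substitution at x = 0 gives 7.

Final answer: 7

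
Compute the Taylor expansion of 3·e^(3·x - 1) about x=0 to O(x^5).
81·x^4·e^(-1)/8 + 27·x^3·e^(-1)/2 + 27·x^2·e^(-1)/2 + 9·x·e^(-1) + 3·e^(-1)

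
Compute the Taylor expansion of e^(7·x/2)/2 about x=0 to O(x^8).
117649·x^7/184320 + 117649·x^6/92160 + 16807·x^5/7680 + 2401·x^4/768 + 343·x^3/96 + 49·x^2/16 + 7·x/4 + 1/2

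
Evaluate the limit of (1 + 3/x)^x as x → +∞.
As x → +∞: this is the defining limit (1 + 3/x)^x → e^3.
Limit = e^(3).

Final answer: e^(3)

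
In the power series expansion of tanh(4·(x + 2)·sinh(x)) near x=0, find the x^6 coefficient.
Expand to order 6: tanh(4·(x + 2)·sinh(x)) = 323201·x^6/30 + 20779·x^5/5 - 766·x^4/3 - 508·x^3/3 + 4·x^2 + 8·x + O(x^7).
The coefficient of x^6 is 323201/30.

Final answer: 323201/30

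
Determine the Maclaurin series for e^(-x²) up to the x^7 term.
-x^6/6 + x^4/2 - x^2 + 1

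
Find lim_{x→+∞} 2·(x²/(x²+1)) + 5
Evaluate the dominant behaviour as x → +∞; each term tends to a finite value or vanishes.
Limit = 7.

Final answer: 7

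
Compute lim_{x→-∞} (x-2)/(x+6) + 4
Evaluate the dominant behaviour as x → -∞; each term tends to a finite value or vanishes.
Limit = 5.

Final answer: 5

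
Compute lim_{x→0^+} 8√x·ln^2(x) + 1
The product is a 0·∞ indeterminate form at x → 0⁺.
Rewrite the product as 8·ln^2(x) / x^(-1/2) and apply L'Hôpital, or use the standard hierarchy x^(-1/2) ≫ |ln x|^2 as x → 0⁺.
The indeterminate product → 0, so the limit = 1.

Final answer: 1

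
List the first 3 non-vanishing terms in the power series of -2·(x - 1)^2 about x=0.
-2·x^2 + 4·x - 2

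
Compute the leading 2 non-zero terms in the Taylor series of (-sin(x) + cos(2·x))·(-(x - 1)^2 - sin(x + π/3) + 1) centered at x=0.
x·(√(3)/2 + 3/2) - √(3)/2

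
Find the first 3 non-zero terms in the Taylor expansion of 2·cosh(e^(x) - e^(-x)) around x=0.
8·x^4/3 + 4·x^2 + 2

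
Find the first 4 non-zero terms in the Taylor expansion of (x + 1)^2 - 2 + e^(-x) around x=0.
x^4/24 - x^3/6 + 3·x^2/2 + x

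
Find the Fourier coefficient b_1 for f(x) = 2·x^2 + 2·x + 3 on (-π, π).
b_1 = (1/π) ∫_{-π}^{π} f(x)·sin(1x) dx.
Evaluate the integral (use parity and integration by parts as needed): b_1 = 4.

Final answer: 4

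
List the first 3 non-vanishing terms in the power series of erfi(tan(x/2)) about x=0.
17·x^5/(480·√(π)) + x^3/(6·√(π)) + x/√(π)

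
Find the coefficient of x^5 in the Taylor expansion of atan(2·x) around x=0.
Expand to order 5: atan(2·x) = 32·x^5/5 - 8·x^3/3 + 2·x + O(x^6).
The coefficient of x^5 is 32/5.

Final answer: 32/5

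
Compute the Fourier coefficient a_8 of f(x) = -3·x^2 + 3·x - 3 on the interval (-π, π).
a_8 = (1/π) ∫_{-π}^{π} f(x)·cos(8x) dx.
Evaluate the integral (use parity and integration by parts as needed): a_8 = -3/16.

Final answer: -3/16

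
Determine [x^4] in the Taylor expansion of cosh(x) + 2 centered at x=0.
Expand to order 4: cosh(x) + 2 = x^4/24 + x^2/2 + 3 + O(x^5).
The coefficient of x^4 is 1/24.

Final answer: 1/24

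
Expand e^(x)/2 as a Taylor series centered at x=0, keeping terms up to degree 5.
x^5/240 + x^4/48 + x^3/12 + x^2/4 + x/2 + 1/2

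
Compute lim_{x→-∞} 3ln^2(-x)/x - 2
The quotient is an ∞/∞ indeterminate form as x → -∞.
Compare growth rates of the dominant terms (exponentials ≫ polynomials ≫ logarithms), or apply L'Hôpital's rule; the quotient → 0.
Adding the constant: 0 - 2 = -2. Limit = -2.

Final answer: -2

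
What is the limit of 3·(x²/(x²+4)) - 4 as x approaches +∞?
Evaluate the dominant behaviour as x → +∞; each term tends to a finite value or vanishes.
Limit = -1.

Final answer: -1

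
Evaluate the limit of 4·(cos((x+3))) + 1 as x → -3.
Direct substitution at x = -3 gives 5.

Final answer: 5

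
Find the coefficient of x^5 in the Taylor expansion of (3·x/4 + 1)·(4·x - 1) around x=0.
Expand to order 5: (3·x/4 + 1)·(4·x - 1) = 3·x^2 + 13·x/4 - 1 + O(x^6).
The coefficient of x^5 is 0.

Final answer: 0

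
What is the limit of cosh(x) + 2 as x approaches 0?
Direct substitution at x = 0 gives 3.

Final answer: 3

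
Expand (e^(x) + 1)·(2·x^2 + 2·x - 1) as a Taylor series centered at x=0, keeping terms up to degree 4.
31·x^4/24 + 17·x^3/6 + 11·x^2/2 + 3·x - 2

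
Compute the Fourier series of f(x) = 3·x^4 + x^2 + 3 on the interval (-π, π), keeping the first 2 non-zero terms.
(140 - 24·π^2)·cos(x) + 3 + π^2/3 + 3·π^4/5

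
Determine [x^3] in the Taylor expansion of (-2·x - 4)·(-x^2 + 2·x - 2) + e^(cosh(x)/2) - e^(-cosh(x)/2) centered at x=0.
Expand to order 3: (-2·x - 4)·(-x^2 + 2·x - 2) + e^(cosh(x)/2) - e^(-cosh(x)/2) = 2·x^3 + x^2·(e^(-1/2)/4 + e^(1/2)/4) - 4·x - e^(-1/2) + e^(1/2) + 8 + O(x^4).
The coefficient of x^3 is 2.

Final answer: 2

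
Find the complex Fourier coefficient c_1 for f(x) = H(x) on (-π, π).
Compute the real Fourier coefficients first: a_1 = 0, b_1 = 2/π.
Then c_1 = (a_1 − i·b_1)/2 = -i/π.

Final answer: -i/π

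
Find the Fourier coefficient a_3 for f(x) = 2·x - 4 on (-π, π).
a_3 = (1/π) ∫_{-π}^{π} f(x)·cos(3x) dx.
Evaluate the integral (use parity and integration by parts as needed): a_3 = 0.

Final answer: 0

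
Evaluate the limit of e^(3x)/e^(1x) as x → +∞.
This is an ∞/∞ indeterminate form as x → +∞.
Rewrite e^(3x)/e^(1x) = e^((3−1)x) = e^(2x); the exponent coefficient is 2 > 0 so e^(2x) → ∞.
Limit = ∞.

Final answer: ∞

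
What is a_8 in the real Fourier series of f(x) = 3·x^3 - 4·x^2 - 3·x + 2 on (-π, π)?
a_8 = (1/π) ∫_{-π}^{π} f(x)·cos(8x) dx.
Evaluate the integral (use parity and integration by parts as needed): a_8 = -1/4.

Final answer: -1/4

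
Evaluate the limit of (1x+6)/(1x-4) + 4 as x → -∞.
Evaluate the dominant behaviour as x → -∞; each term tends to a finite value or vanishes.
Limit = 5.

Final answer: 5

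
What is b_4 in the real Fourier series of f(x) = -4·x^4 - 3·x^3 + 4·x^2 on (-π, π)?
b_4 = (1/π) ∫_{-π}^{π} f(x)·sin(4x) dx.
Evaluate the integral (use parity and integration by parts as needed): b_4 = -9/16 + 3·π^2/2.

Final answer: -9/16 + 3·π^2/2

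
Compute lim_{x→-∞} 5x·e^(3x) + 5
The product is a 0·∞ indeterminate form at x → -∞.
Rewrite the product as 5x / e^(-3x) (an ∞/∞ form) and apply L'Hôpital, or use the standard hierarchy e^(3|x|) ≫ |x| as x → -∞.
The indeterminate product → 0, so the limit = 5.

Final answer: 5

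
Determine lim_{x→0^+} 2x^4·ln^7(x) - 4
The product is a 0·∞ indeterminate form at x → 0⁺.
Rewrite the product as 2·ln^7(x) / x^(-4) and apply L'Hôpital, or use the standard hierarchy x^(-4) ≫ |ln x|^7 as x → 0⁺.
The indeterminate product → 0, so the limit = -4.

Final answer: -4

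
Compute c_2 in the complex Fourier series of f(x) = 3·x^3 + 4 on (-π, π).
Compute the real Fourier coefficients first: a_2 = 0, b_2 = 9/2 - 3·π^2.
Then c_2 = (a_2 − i·b_2)/2 = -9·i/4 + 3·i·π^2/2.

Final answer: -9·i/4 + 3·i·π^2/2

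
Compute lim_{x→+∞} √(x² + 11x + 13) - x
This is an ∞ − ∞ indeterminate form.
Multiply and divide by the conjugate √(x²+11x + 13) + x; the x² terms cancel, leaving (11x + 13)/(√(x²+11x + 13)+x) → 11/2.
Limit = 11/2.

Final answer: 11/2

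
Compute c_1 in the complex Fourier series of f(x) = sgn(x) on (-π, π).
Compute the real Fourier coefficients first: a_1 = 0, b_1 = 4/π.
Then c_1 = (a_1 − i·b_1)/2 = -2·i/π.

Final answer: -2·i/π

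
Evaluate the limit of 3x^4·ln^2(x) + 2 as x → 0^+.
The product is a 0·∞ indeterminate form at x → 0⁺.
Rewrite the product as 3·ln^2(x) / x^(-4) and apply L'Hôpital, or use the standard hierarchy x^(-4) ≫ |ln x|^2 as x → 0⁺.
The indeterminate product → 0, so the limit = 2.

Final answer: 2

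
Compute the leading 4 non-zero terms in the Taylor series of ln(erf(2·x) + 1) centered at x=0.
x^4·(-192 + 64·π)/(3·π^2) + x^3·(64 - 16·π)/(3·π^(3/2)) - 8·x^2/π + 4·x/√(π)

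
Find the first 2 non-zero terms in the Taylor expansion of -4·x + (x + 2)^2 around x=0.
x^2 + 4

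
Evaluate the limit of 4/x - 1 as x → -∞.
Evaluate the dominant behaviour as x → -∞; each term tends to a finite value or vanishes.
Limit = -1.

Final answer: -1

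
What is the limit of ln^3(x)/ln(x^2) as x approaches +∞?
This is an ∞/∞ indeterminate form as x → +∞.
Write ln(x^2) = 2·ln(x), reducing the quotient to ln^2(x)/2 → ∞.
Limit = ∞.

Final answer: ∞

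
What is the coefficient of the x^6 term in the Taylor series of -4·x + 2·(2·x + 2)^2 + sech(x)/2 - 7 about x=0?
Expand to order 6: -4·x + 2·(2·x + 2)^2 + sech(x)/2 - 7 = -61·x^6/1440 + 5·x^4/48 + 31·x^2/4 + 12·x + 3/2 + O(x^7).
The coefficient of x^6 is -61/1440.

Final answer: -61/1440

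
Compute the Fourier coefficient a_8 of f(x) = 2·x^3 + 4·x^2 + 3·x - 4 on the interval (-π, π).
a_8 = (1/π) ∫_{-π}^{π} f(x)·cos(8x) dx.
Evaluate the integral (use parity and integration by parts as needed): a_8 = 1/4.

Final answer: 1/4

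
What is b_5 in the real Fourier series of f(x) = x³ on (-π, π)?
b_5 = (1/π) ∫_{-π}^{π} f(x)·sin(5x) dx.
Evaluate the integral (use parity and integration by parts as needed): b_5 = -12/125 + 2·π^2/5.

Final answer: -12/125 + 2·π^2/5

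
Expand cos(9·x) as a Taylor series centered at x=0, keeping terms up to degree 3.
1 - 81·x^2/2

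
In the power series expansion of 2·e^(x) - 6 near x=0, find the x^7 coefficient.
Expand to order 7: 2·e^(x) - 6 = x^7/2520 + x^6/360 + x^5/60 + x^4/12 + x^3/3 + x^2 + 2·x - 4 + O(x^8).
The coefficient of x^7 is 1/2520.

Final answer: 1/2520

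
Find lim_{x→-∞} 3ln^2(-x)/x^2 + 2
The quotient is an ∞/∞ indeterminate form as x → -∞.
Compare growth rates of the dominant terms (exponentials ≫ polynomials ≫ logarithms), or apply L'Hôpital's rule; the quotient → 0.
Adding the constant: 0 + 2 = 2. Limit = 2.

Final answer: 2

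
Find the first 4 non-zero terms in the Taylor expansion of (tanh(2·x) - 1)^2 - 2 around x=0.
16·x^3/3 + 4·x^2 - 4·x - 1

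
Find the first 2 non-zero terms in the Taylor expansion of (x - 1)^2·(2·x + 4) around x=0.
4 - 6·x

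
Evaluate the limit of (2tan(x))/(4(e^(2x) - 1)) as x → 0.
Both numerator and denominator → 0 as x → 0; this is a 0/0 indeterminate form.
Expand each to leading order near x = 0: numerator ~ 2·x, denominator ~ 8·x.
The limit of the ratio is 1/4.

Final answer: 1/4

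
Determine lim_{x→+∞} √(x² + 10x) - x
This is an ∞ − ∞ indeterminate form.
Multiply and divide by the conjugate √(x²+10x) + x; the x² terms cancel, leaving (10x)/(√(x²+10x)+x) → 10/2 = 5.
Limit = 5.

Final answer: 5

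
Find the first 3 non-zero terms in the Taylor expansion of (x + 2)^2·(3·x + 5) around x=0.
17·x^2 + 32·x + 20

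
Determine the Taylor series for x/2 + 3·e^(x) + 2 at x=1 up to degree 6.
5/2 + 3·e + (1/2 + 3·e)·(x - 1) + 3·e·(x - 1)^2/2 + e·(x - 1)^3/2 + e·(x - 1)^4/8 + e·(x - 1)^5/40 + e·(x - 1)^6/240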